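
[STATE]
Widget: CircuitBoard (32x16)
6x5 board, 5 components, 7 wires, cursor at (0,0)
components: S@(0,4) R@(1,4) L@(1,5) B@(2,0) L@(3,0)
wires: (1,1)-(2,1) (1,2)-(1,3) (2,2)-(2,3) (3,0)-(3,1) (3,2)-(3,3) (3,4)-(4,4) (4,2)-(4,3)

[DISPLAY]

   0 1 2 3 4 5                  
0  [.]              S           
                                
1       ·   · ─ ·   R   L       
        │                       
2   B   ·   · ─ ·               
                                
3   L ─ ·   · ─ ·   ·           
                    │           
4           · ─ ·   ·           
Cursor: (0,0)                   
                                
                                
                                
                                
                                


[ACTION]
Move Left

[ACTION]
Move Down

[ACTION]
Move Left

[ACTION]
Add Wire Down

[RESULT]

   0 1 2 3 4 5                  
0                   S           
                                
1  [.]  ·   · ─ ·   R   L       
    │   │                       
2   B   ·   · ─ ·               
                                
3   L ─ ·   · ─ ·   ·           
                    │           
4           · ─ ·   ·           
Cursor: (1,0)                   
                                
                                
                                
                                
                                


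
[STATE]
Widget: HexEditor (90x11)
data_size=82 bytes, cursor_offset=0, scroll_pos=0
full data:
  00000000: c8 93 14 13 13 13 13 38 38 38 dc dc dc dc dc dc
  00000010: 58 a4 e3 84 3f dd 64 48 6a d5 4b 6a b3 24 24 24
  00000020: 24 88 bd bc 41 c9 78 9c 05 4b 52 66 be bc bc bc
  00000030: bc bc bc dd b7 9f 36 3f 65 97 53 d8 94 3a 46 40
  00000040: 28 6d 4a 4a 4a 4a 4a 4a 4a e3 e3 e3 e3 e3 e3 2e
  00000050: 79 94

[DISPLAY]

00000000  C8 93 14 13 13 13 13 38  38 38 dc dc dc dc dc dc  |.......888......|            
00000010  58 a4 e3 84 3f dd 64 48  6a d5 4b 6a b3 24 24 24  |X...?.dHj.Kj.$$$|            
00000020  24 88 bd bc 41 c9 78 9c  05 4b 52 66 be bc bc bc  |$...A.x..KRf....|            
00000030  bc bc bc dd b7 9f 36 3f  65 97 53 d8 94 3a 46 40  |......6?e.S..:F@|            
00000040  28 6d 4a 4a 4a 4a 4a 4a  4a e3 e3 e3 e3 e3 e3 2e  |(mJJJJJJJ.......|            
00000050  79 94                                             |y.              |            
                                                                                          
                                                                                          
                                                                                          
                                                                                          
                                                                                          


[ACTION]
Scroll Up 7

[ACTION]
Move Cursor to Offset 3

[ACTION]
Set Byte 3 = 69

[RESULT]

00000000  c8 93 14 69 13 13 13 38  38 38 dc dc dc dc dc dc  |...i...888......|            
00000010  58 a4 e3 84 3f dd 64 48  6a d5 4b 6a b3 24 24 24  |X...?.dHj.Kj.$$$|            
00000020  24 88 bd bc 41 c9 78 9c  05 4b 52 66 be bc bc bc  |$...A.x..KRf....|            
00000030  bc bc bc dd b7 9f 36 3f  65 97 53 d8 94 3a 46 40  |......6?e.S..:F@|            
00000040  28 6d 4a 4a 4a 4a 4a 4a  4a e3 e3 e3 e3 e3 e3 2e  |(mJJJJJJJ.......|            
00000050  79 94                                             |y.              |            
                                                                                          
                                                                                          
                                                                                          
                                                                                          
                                                                                          


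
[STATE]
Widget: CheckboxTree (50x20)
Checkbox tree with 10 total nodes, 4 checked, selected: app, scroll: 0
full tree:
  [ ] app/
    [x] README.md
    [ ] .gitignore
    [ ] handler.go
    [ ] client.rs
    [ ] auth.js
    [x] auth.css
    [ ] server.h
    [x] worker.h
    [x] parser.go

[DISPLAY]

>[-] app/                                         
   [x] README.md                                  
   [ ] .gitignore                                 
   [ ] handler.go                                 
   [ ] client.rs                                  
   [ ] auth.js                                    
   [x] auth.css                                   
   [ ] server.h                                   
   [x] worker.h                                   
   [x] parser.go                                  
                                                  
                                                  
                                                  
                                                  
                                                  
                                                  
                                                  
                                                  
                                                  
                                                  


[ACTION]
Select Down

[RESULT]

 [-] app/                                         
>  [x] README.md                                  
   [ ] .gitignore                                 
   [ ] handler.go                                 
   [ ] client.rs                                  
   [ ] auth.js                                    
   [x] auth.css                                   
   [ ] server.h                                   
   [x] worker.h                                   
   [x] parser.go                                  
                                                  
                                                  
                                                  
                                                  
                                                  
                                                  
                                                  
                                                  
                                                  
                                                  


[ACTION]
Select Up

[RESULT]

>[-] app/                                         
   [x] README.md                                  
   [ ] .gitignore                                 
   [ ] handler.go                                 
   [ ] client.rs                                  
   [ ] auth.js                                    
   [x] auth.css                                   
   [ ] server.h                                   
   [x] worker.h                                   
   [x] parser.go                                  
                                                  
                                                  
                                                  
                                                  
                                                  
                                                  
                                                  
                                                  
                                                  
                                                  


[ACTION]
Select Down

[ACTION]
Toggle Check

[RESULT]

 [-] app/                                         
>  [ ] README.md                                  
   [ ] .gitignore                                 
   [ ] handler.go                                 
   [ ] client.rs                                  
   [ ] auth.js                                    
   [x] auth.css                                   
   [ ] server.h                                   
   [x] worker.h                                   
   [x] parser.go                                  
                                                  
                                                  
                                                  
                                                  
                                                  
                                                  
                                                  
                                                  
                                                  
                                                  


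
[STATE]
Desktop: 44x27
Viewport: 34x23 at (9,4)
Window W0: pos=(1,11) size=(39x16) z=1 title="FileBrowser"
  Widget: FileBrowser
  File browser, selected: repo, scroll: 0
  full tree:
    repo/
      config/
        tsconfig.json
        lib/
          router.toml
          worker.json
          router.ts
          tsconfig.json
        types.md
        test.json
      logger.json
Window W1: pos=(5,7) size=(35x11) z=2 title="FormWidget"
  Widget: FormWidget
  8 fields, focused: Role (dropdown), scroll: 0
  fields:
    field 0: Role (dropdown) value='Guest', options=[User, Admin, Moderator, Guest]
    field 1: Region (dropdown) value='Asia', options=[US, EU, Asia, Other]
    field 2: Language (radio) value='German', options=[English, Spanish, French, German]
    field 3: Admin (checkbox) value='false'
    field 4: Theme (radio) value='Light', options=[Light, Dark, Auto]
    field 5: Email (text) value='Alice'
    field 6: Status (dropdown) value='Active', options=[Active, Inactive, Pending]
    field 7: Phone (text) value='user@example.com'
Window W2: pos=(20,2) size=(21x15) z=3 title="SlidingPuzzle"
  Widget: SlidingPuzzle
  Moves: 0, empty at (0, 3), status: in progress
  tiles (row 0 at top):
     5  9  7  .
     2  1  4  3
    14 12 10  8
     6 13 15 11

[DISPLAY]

           ┠───────────────────┨  
           ┃┌────┬────┬────┬───┃  
           ┃│  5 │  9 │  7 │   ┃  
━━━━━━━━━━━┃├────┼────┼────┼───┃  
rmWidget   ┃│  2 │  1 │  4 │  3┃  
───────────┃├────┼────┼────┼───┃  
ole:       ┃│ 14 │ 12 │ 10 │  8┃  
egion:     ┃├────┼────┼────┼───┃  
anguage:   ┃│  6 │ 13 │ 15 │ 11┃  
dmin:      ┃└────┴────┴────┴───┃  
heme:      ┃Moves: 0           ┃  
mail:      ┃                   ┃  
tatus:     ┗━━━━━━━━━━━━━━━━━━━┛  
━━━━━━━━━━━━━━━━━━━━━━━━━━━━━━┛   
                              ┃   
                              ┃   
                              ┃   
                              ┃   
                              ┃   
                              ┃   
                              ┃   
                              ┃   
━━━━━━━━━━━━━━━━━━━━━━━━━━━━━━┛   


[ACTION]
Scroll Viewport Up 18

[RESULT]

                                  
                                  
           ┏━━━━━━━━━━━━━━━━━━━┓  
           ┃ SlidingPuzzle     ┃  
           ┠───────────────────┨  
           ┃┌────┬────┬────┬───┃  
           ┃│  5 │  9 │  7 │   ┃  
━━━━━━━━━━━┃├────┼────┼────┼───┃  
rmWidget   ┃│  2 │  1 │  4 │  3┃  
───────────┃├────┼────┼────┼───┃  
ole:       ┃│ 14 │ 12 │ 10 │  8┃  
egion:     ┃├────┼────┼────┼───┃  
anguage:   ┃│  6 │ 13 │ 15 │ 11┃  
dmin:      ┃└────┴────┴────┴───┃  
heme:      ┃Moves: 0           ┃  
mail:      ┃                   ┃  
tatus:     ┗━━━━━━━━━━━━━━━━━━━┛  
━━━━━━━━━━━━━━━━━━━━━━━━━━━━━━┛   
                              ┃   
                              ┃   
                              ┃   
                              ┃   
                              ┃   


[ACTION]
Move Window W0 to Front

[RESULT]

                                  
                                  
           ┏━━━━━━━━━━━━━━━━━━━┓  
           ┃ SlidingPuzzle     ┃  
           ┠───────────────────┨  
           ┃┌────┬────┬────┬───┃  
           ┃│  5 │  9 │  7 │   ┃  
━━━━━━━━━━━┃├────┼────┼────┼───┃  
rmWidget   ┃│  2 │  1 │  4 │  3┃  
───────────┃├────┼────┼────┼───┃  
ole:       ┃│ 14 │ 12 │ 10 │  8┃  
━━━━━━━━━━━━━━━━━━━━━━━━━━━━━━┓┃  
owser                         ┃┃  
──────────────────────────────┨┃  
epo/                          ┃┃  
 config/                      ┃┃  
ger.json                      ┃┛  
                              ┃   
                              ┃   
                              ┃   
                              ┃   
                              ┃   
                              ┃   


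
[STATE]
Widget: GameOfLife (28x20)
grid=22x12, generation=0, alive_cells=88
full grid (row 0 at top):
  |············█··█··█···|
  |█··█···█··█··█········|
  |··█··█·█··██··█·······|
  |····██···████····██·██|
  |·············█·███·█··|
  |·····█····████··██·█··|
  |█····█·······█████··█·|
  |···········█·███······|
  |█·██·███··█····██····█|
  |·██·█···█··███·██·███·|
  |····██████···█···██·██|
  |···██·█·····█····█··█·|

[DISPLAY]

Gen: 0                      
············█··█··█···      
█··█···█··█··█········      
··█··█·█··██··█·······      
····██···████····██·██      
·············█·███·█··      
·····█····████··██·█··      
█····█·······█████··█·      
···········█·███······      
█·██·███··█····██····█      
·██·█···█··███·██·███·      
····██████···█···██·██      
···██·█·····█····█··█·      
                            
                            
                            
                            
                            
                            
                            


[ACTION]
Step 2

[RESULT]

Gen: 2                      
·············█········      
············███·······      
·······█·█·█···█··██··      
···█··█·██··█··██·███·      
····█·█···█····██·····      
··········█···█····██·      
···········██····███··      
··█········█····██·█··      
······█···█···█·██·█··      
·█··█···█····█····███·      
·██··█··██·█·██··█···█      
···█·█··██········████      
                            
                            
                            
                            
                            
                            
                            


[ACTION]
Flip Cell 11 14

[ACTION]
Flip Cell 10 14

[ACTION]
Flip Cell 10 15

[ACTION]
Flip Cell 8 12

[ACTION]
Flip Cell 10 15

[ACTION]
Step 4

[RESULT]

Gen: 6                      
······················      
··········██··········      
·········█···████·█···      
·····███·█···█████····      
·········█············      
········██··█·········      
·········█··█·█·██····      
·········█████···█····      
·········█·█···█······      
·······██····█·█······      
·····█·········███·█·█      
······██████···█··████      
                            
                            
                            
                            
                            
                            
                            


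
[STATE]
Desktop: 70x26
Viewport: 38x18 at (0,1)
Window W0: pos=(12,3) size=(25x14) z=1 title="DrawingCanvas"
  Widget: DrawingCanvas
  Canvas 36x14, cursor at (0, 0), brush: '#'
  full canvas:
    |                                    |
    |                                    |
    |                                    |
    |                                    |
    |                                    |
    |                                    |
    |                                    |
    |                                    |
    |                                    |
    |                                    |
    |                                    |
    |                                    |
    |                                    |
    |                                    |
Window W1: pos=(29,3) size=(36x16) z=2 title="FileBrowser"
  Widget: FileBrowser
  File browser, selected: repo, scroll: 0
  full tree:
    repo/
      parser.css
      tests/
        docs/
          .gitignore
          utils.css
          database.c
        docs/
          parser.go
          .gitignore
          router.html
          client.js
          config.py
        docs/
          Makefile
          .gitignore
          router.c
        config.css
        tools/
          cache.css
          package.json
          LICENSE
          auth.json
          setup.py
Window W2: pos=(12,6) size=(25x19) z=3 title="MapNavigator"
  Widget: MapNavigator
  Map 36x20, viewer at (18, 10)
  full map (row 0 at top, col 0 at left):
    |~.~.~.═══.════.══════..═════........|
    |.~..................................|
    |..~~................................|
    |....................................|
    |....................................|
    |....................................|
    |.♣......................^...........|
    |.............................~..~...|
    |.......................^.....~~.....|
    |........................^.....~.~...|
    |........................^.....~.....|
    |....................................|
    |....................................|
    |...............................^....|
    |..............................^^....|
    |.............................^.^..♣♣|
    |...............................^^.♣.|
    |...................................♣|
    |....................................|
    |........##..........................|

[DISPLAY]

                                      
                                      
            ┏━━━━━━━━━━━━━━━━┏━━━━━━━━
            ┃ DrawingCanvas  ┃ FileBro
            ┠────────────────┠────────
            ┏━━━━━━━━━━━━━━━━━━━━━━━┓e
            ┃ MapNavigator          ┃s
            ┠───────────────────────┨ 
            ┃.......................┃ 
            ┃.......................┃ 
            ┃.......................┃ 
            ┃.................^.....┃ 
            ┃......................~┃ 
            ┃................^.....~┃ 
            ┃.................^.....┃ 
            ┃...........@.....^.....┃ 
            ┃.......................┃ 
            ┃.......................┃━


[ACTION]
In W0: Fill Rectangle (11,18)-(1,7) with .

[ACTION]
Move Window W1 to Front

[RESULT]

                                      
                                      
            ┏━━━━━━━━━━━━━━━━┏━━━━━━━━
            ┃ DrawingCanvas  ┃ FileBro
            ┠────────────────┠────────
            ┏━━━━━━━━━━━━━━━━┃> [-] re
            ┃ MapNavigator   ┃    pars
            ┠────────────────┃    [+] 
            ┃................┃        
            ┃................┃        
            ┃................┃        
            ┃................┃        
            ┃................┃        
            ┃................┃        
            ┃................┃        
            ┃...........@....┃        
            ┃................┃        
            ┃................┗━━━━━━━━


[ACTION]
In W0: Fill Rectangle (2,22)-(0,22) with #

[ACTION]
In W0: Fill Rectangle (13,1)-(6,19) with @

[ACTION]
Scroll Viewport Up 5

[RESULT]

                                      
                                      
                                      
            ┏━━━━━━━━━━━━━━━━┏━━━━━━━━
            ┃ DrawingCanvas  ┃ FileBro
            ┠────────────────┠────────
            ┏━━━━━━━━━━━━━━━━┃> [-] re
            ┃ MapNavigator   ┃    pars
            ┠────────────────┃    [+] 
            ┃................┃        
            ┃................┃        
            ┃................┃        
            ┃................┃        
            ┃................┃        
            ┃................┃        
            ┃................┃        
            ┃...........@....┃        
            ┃................┃        


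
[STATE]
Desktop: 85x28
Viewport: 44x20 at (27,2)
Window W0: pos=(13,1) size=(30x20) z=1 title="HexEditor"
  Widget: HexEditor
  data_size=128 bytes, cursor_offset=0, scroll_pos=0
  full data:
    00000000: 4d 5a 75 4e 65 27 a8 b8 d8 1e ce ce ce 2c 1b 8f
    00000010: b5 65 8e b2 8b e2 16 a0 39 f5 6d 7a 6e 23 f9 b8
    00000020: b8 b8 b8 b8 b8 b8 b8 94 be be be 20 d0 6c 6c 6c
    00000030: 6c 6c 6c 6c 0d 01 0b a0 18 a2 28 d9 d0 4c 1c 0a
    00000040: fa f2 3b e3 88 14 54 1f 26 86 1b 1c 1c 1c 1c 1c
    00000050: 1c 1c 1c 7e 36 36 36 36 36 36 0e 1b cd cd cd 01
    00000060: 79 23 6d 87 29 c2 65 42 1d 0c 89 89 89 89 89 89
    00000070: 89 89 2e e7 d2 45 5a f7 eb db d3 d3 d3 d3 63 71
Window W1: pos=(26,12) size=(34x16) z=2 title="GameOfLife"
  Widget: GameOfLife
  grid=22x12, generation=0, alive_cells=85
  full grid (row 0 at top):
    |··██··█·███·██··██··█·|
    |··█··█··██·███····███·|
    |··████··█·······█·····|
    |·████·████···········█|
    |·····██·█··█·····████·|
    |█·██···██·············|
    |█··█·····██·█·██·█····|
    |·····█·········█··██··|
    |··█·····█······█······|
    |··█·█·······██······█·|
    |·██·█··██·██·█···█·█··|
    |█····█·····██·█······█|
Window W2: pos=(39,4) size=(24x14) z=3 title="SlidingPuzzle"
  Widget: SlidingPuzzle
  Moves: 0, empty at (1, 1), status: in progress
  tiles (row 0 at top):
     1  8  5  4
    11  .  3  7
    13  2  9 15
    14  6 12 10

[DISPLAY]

               ┃                            
───────────────┨                            
5a 75 4e 65 ┏━━━━━━━━━━━━━━━━━━━━━━┓        
65 8e b2 8b ┃ SlidingPuzzle        ┃        
b8 b8 b8 b8 ┠──────────────────────┨        
6c 6c 6c 0d ┃┌────┬────┬────┬────┐ ┃        
f2 3b e3 88 ┃│  1 │  8 │  5 │  4 │ ┃        
1c 1c 7e 36 ┃├────┼────┼────┼────┤ ┃        
23 6d 87 29 ┃│ 11 │    │  3 │  7 │ ┃        
89 2e e7 d2 ┃├────┼────┼────┼────┤ ┃        
━━━━━━━━━━━━┃│ 13 │  2 │  9 │ 15 │ ┃        
 GameOfLife ┃├────┼────┼────┼────┤ ┃        
────────────┃│ 14 │  6 │ 12 │ 10 │ ┃        
Gen: 0      ┃└────┴────┴────┴────┘ ┃        
··██··█·███·┃Moves: 0              ┃        
··█··█··██·█┗━━━━━━━━━━━━━━━━━━━━━━┛        
··████··█·······█·····          ┃           
·████·████···········█          ┃           
·····██·█··█·····████·          ┃           
█·██···██·············          ┃           


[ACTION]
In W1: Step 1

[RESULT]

               ┃                            
───────────────┨                            
5a 75 4e 65 ┏━━━━━━━━━━━━━━━━━━━━━━┓        
65 8e b2 8b ┃ SlidingPuzzle        ┃        
b8 b8 b8 b8 ┠──────────────────────┨        
6c 6c 6c 0d ┃┌────┬────┬────┬────┐ ┃        
f2 3b e3 88 ┃│  1 │  8 │  5 │  4 │ ┃        
1c 1c 7e 36 ┃├────┼────┼────┼────┤ ┃        
23 6d 87 29 ┃│ 11 │    │  3 │  7 │ ┃        
89 2e e7 d2 ┃├────┼────┼────┼────┤ ┃        
━━━━━━━━━━━━┃│ 13 │  2 │  9 │ 15 │ ┃        
 GameOfLife ┃├────┼────┼────┼────┤ ┃        
────────────┃│ 14 │  6 │ 12 │ 10 │ ┃        
Gen: 1      ┃└────┴────┴────┴────┘ ┃        
··██···██·█·┃Moves: 0              ┃        
·█···██····█┗━━━━━━━━━━━━━━━━━━━━━━┛        
··········█·█······██·          ┃           
·█·······█·······████·          ┃           
·····█············███·          ┃           
·████·███·██····██·█··          ┃           


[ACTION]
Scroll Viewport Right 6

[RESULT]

         ┃                                  
─────────┨                                  
4e 65 ┏━━━━━━━━━━━━━━━━━━━━━━┓              
b2 8b ┃ SlidingPuzzle        ┃              
b8 b8 ┠──────────────────────┨              
6c 0d ┃┌────┬────┬────┬────┐ ┃              
e3 88 ┃│  1 │  8 │  5 │  4 │ ┃              
7e 36 ┃├────┼────┼────┼────┤ ┃              
87 29 ┃│ 11 │    │  3 │  7 │ ┃              
e7 d2 ┃├────┼────┼────┼────┤ ┃              
━━━━━━┃│ 13 │  2 │  9 │ 15 │ ┃              
fLife ┃├────┼────┼────┼────┤ ┃              
──────┃│ 14 │  6 │ 12 │ 10 │ ┃              
      ┃└────┴────┴────┴────┘ ┃              
·██·█·┃Moves: 0              ┃              
█····█┗━━━━━━━━━━━━━━━━━━━━━━┛              
····█·█······██·          ┃                 
···█·······████·          ┃                 
············███·          ┃                 
███·██····██·█··          ┃                 


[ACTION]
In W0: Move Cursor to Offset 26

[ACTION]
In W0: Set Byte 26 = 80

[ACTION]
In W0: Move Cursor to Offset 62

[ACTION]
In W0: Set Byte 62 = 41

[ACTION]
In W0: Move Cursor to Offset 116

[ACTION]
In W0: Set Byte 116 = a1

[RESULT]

         ┃                                  
─────────┨                                  
4e 65 ┏━━━━━━━━━━━━━━━━━━━━━━┓              
b2 8b ┃ SlidingPuzzle        ┃              
b8 b8 ┠──────────────────────┨              
6c 0d ┃┌────┬────┬────┬────┐ ┃              
e3 88 ┃│  1 │  8 │  5 │  4 │ ┃              
7e 36 ┃├────┼────┼────┼────┤ ┃              
87 29 ┃│ 11 │    │  3 │  7 │ ┃              
e7 A1 ┃├────┼────┼────┼────┤ ┃              
━━━━━━┃│ 13 │  2 │  9 │ 15 │ ┃              
fLife ┃├────┼────┼────┼────┤ ┃              
──────┃│ 14 │  6 │ 12 │ 10 │ ┃              
      ┃└────┴────┴────┴────┘ ┃              
·██·█·┃Moves: 0              ┃              
█····█┗━━━━━━━━━━━━━━━━━━━━━━┛              
····█·█······██·          ┃                 
···█·······████·          ┃                 
············███·          ┃                 
███·██····██·█··          ┃                 


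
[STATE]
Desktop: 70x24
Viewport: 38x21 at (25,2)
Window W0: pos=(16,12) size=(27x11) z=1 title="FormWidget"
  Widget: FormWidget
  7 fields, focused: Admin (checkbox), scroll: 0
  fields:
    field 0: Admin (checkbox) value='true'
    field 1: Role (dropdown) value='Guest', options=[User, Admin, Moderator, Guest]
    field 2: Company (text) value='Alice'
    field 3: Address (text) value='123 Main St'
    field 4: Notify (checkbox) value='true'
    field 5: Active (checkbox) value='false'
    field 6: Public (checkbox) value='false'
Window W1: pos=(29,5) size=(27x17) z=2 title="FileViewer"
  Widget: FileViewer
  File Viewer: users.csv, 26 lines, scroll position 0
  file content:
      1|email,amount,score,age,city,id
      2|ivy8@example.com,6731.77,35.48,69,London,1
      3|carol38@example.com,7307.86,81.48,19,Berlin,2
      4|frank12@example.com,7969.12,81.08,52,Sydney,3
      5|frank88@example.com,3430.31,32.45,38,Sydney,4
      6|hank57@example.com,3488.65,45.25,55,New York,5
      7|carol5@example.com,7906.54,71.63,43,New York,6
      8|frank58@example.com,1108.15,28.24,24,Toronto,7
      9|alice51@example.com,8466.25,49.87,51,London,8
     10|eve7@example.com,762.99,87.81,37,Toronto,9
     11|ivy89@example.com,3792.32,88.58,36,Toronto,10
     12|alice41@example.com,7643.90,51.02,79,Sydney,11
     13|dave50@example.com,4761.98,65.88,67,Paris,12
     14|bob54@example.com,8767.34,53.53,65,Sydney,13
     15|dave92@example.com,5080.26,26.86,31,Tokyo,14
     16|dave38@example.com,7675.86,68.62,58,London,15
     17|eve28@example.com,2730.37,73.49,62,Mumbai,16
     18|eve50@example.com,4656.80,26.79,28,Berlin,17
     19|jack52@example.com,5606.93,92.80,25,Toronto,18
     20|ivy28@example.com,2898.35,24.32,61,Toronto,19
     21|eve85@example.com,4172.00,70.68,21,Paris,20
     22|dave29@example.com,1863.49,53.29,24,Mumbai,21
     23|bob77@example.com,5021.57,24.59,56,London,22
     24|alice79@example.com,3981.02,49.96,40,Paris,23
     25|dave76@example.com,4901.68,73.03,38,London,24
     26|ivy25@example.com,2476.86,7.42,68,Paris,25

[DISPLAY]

                                      
                                      
                                      
    ┏━━━━━━━━━━━━━━━━━━━━━━━━━┓       
    ┃ FileViewer              ┃       
    ┠─────────────────────────┨       
    ┃email,amount,score,age,c▲┃       
    ┃ivy8@example.com,6731.77█┃       
    ┃carol38@example.com,7307░┃       
    ┃frank12@example.com,7969░┃       
━━━━┃frank88@example.com,3430░┃       
get ┃hank57@example.com,3488.░┃       
────┃carol5@example.com,7906.░┃       
    ┃frank58@example.com,1108░┃       
    ┃alice51@example.com,8466░┃       
y:  ┃eve7@example.com,762.99,░┃       
s:  ┃ivy89@example.com,3792.3░┃       
:   ┃alice41@example.com,7643░┃       
:   ┃dave50@example.com,4761.▼┃       
:   ┗━━━━━━━━━━━━━━━━━━━━━━━━━┛       
━━━━━━━━━━━━━━━━━┛                    


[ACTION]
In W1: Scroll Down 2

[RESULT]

                                      
                                      
                                      
    ┏━━━━━━━━━━━━━━━━━━━━━━━━━┓       
    ┃ FileViewer              ┃       
    ┠─────────────────────────┨       
    ┃carol38@example.com,7307▲┃       
    ┃frank12@example.com,7969░┃       
    ┃frank88@example.com,3430█┃       
    ┃hank57@example.com,3488.░┃       
━━━━┃carol5@example.com,7906.░┃       
get ┃frank58@example.com,1108░┃       
────┃alice51@example.com,8466░┃       
    ┃eve7@example.com,762.99,░┃       
    ┃ivy89@example.com,3792.3░┃       
y:  ┃alice41@example.com,7643░┃       
s:  ┃dave50@example.com,4761.░┃       
:   ┃bob54@example.com,8767.3░┃       
:   ┃dave92@example.com,5080.▼┃       
:   ┗━━━━━━━━━━━━━━━━━━━━━━━━━┛       
━━━━━━━━━━━━━━━━━┛                    


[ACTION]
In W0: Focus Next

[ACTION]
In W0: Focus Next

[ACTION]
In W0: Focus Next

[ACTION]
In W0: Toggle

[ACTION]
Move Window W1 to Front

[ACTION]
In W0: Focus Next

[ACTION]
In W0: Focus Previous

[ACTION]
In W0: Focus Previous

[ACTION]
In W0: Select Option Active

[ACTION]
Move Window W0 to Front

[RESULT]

                                      
                                      
                                      
    ┏━━━━━━━━━━━━━━━━━━━━━━━━━┓       
    ┃ FileViewer              ┃       
    ┠─────────────────────────┨       
    ┃carol38@example.com,7307▲┃       
    ┃frank12@example.com,7969░┃       
    ┃frank88@example.com,3430█┃       
    ┃hank57@example.com,3488.░┃       
━━━━━━━━━━━━━━━━━┓e.com,7906.░┃       
get              ┃le.com,1108░┃       
─────────────────┨le.com,8466░┃       
      [x]        ┃com,762.99,░┃       
      [Guest   ▼]┃.com,3792.3░┃       
y:    [Alice    ]┃le.com,7643░┃       
s:    [123 Main ]┃e.com,4761.░┃       
:     [x]        ┃.com,8767.3░┃       
:     [ ]        ┃e.com,5080.▼┃       
:     [ ]        ┃━━━━━━━━━━━━┛       
━━━━━━━━━━━━━━━━━┛                    


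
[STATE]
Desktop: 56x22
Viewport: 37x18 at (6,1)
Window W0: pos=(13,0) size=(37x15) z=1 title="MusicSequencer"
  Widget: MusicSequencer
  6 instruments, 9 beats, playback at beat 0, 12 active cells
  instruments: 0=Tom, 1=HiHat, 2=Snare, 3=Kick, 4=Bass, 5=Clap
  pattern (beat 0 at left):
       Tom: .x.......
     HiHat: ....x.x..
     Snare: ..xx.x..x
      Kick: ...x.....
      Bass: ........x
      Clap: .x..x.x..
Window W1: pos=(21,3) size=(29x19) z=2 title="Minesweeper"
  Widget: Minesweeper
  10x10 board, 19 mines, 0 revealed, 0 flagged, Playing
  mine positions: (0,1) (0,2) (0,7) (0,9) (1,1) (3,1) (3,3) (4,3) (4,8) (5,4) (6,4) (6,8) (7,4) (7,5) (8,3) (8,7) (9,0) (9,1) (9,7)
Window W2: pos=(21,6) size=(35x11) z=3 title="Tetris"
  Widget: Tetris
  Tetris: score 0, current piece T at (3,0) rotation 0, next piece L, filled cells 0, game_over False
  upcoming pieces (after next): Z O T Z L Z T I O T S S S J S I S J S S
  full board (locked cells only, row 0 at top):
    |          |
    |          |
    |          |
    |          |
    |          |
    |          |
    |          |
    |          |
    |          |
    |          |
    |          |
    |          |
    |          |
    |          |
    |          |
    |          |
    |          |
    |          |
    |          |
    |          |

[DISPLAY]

       ┃ MusicSequencer              
       ┠─────────────────────────────
       ┃      ▼┏━━━━━━━━━━━━━━━━━━━━━
       ┃   Tom·┃ Minesweeper         
       ┃ HiHat·┠─────────────────────
       ┃ Snare·┏━━━━━━━━━━━━━━━━━━━━━
       ┃  Kick·┃ Tetris              
       ┃  Bass·┠─────────────────────
       ┃  Clap·┃          │Next:     
       ┃       ┃          │  ▒       
       ┃       ┃          │▒▒▒       
       ┃       ┃          │          
       ┃       ┃          │          
       ┗━━━━━━━┃          │          
               ┃          │Score:    
               ┗━━━━━━━━━━━━━━━━━━━━━
               ┃                     
               ┃                     


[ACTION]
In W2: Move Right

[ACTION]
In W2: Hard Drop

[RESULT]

       ┃ MusicSequencer              
       ┠─────────────────────────────
       ┃      ▼┏━━━━━━━━━━━━━━━━━━━━━
       ┃   Tom·┃ Minesweeper         
       ┃ HiHat·┠─────────────────────
       ┃ Snare·┏━━━━━━━━━━━━━━━━━━━━━
       ┃  Kick·┃ Tetris              
       ┃  Bass·┠─────────────────────
       ┃  Clap·┃          │Next:     
       ┃       ┃          │▓▓        
       ┃       ┃          │ ▓▓       
       ┃       ┃          │          
       ┃       ┃          │          
       ┗━━━━━━━┃     ▒    │          
               ┃    ▒▒▒   │Score:    
               ┗━━━━━━━━━━━━━━━━━━━━━
               ┃                     
               ┃                     


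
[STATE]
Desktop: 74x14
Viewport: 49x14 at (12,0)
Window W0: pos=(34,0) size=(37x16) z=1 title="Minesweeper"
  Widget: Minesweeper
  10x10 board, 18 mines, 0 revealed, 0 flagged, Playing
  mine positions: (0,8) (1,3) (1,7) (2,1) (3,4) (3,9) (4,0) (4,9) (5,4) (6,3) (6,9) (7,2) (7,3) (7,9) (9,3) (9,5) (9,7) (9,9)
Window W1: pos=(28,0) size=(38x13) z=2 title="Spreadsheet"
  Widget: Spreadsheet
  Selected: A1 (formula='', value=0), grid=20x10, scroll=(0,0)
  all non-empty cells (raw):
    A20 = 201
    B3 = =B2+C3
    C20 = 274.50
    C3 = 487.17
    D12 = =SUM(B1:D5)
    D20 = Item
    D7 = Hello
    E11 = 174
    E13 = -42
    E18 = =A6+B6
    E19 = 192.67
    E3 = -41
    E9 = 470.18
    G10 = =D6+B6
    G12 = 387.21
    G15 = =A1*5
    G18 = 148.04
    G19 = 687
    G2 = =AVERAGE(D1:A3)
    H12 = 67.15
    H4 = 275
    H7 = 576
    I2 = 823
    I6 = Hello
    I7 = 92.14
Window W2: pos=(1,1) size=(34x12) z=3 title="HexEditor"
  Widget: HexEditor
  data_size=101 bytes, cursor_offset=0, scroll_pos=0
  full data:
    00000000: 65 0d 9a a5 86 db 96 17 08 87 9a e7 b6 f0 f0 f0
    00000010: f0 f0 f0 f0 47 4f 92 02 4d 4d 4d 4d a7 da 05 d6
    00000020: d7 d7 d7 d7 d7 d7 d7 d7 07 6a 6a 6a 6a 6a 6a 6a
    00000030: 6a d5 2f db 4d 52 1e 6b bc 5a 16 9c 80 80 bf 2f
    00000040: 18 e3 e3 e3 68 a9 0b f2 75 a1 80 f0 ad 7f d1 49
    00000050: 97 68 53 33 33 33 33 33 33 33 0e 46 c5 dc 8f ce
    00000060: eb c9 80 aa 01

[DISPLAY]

                ┏━━━━━━━━━━━━━━━━━━━━━━━━━━━━━━━━
━━━━━━━━━━━━━━━━━━━━━━┓dsheet                    
                      ┃──────────────────────────
──────────────────────┨                          
65 0d 9a a5 86 db 96 1┃ A       B       C       D
f0 f0 f0 f0 47 4f 92 0┃--------------------------
d7 d7 d7 d7 d7 d7 d7 d┃   [0]       0       0    
6a d5 2f db 4d 52 1e 6┃     0       0       0    
18 e3 e3 e3 68 a9 0b f┃     0  487.17  487.17    
97 68 53 33 33 33 33 3┃     0       0       0    
eb c9 80 aa 01        ┃     0       0       0    
                      ┃     0       0       0    
━━━━━━━━━━━━━━━━━━━━━━┛━━━━━━━━━━━━━━━━━━━━━━━━━━
                      ┃                          


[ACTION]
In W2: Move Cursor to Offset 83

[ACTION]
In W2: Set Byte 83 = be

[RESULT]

                ┏━━━━━━━━━━━━━━━━━━━━━━━━━━━━━━━━
━━━━━━━━━━━━━━━━━━━━━━┓dsheet                    
                      ┃──────────────────────────
──────────────────────┨                          
65 0d 9a a5 86 db 96 1┃ A       B       C       D
f0 f0 f0 f0 47 4f 92 0┃--------------------------
d7 d7 d7 d7 d7 d7 d7 d┃   [0]       0       0    
6a d5 2f db 4d 52 1e 6┃     0       0       0    
18 e3 e3 e3 68 a9 0b f┃     0  487.17  487.17    
97 68 53 BE 33 33 33 3┃     0       0       0    
eb c9 80 aa 01        ┃     0       0       0    
                      ┃     0       0       0    
━━━━━━━━━━━━━━━━━━━━━━┛━━━━━━━━━━━━━━━━━━━━━━━━━━
                      ┃                          


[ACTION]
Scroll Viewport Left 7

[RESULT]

                       ┏━━━━━━━━━━━━━━━━━━━━━━━━━
━━━━━━━━━━━━━━━━━━━━━━━━━━━━━┓dsheet             
xEditor                      ┃───────────────────
─────────────────────────────┨                   
00000  65 0d 9a a5 86 db 96 1┃ A       B       C 
00010  f0 f0 f0 f0 47 4f 92 0┃-------------------
00020  d7 d7 d7 d7 d7 d7 d7 d┃   [0]       0     
00030  6a d5 2f db 4d 52 1e 6┃     0       0     
00040  18 e3 e3 e3 68 a9 0b f┃     0  487.17  487
00050  97 68 53 BE 33 33 33 3┃     0       0     
00060  eb c9 80 aa 01        ┃     0       0     
                             ┃     0       0     
━━━━━━━━━━━━━━━━━━━━━━━━━━━━━┛━━━━━━━━━━━━━━━━━━━
                             ┃                   


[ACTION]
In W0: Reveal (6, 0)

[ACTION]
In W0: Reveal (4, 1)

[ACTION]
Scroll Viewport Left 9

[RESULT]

                            ┏━━━━━━━━━━━━━━━━━━━━
 ┏━━━━━━━━━━━━━━━━━━━━━━━━━━━━━━━━┓dsheet        
 ┃ HexEditor                      ┃──────────────
 ┠────────────────────────────────┨              
 ┃00000000  65 0d 9a a5 86 db 96 1┃ A       B    
 ┃00000010  f0 f0 f0 f0 47 4f 92 0┃--------------
 ┃00000020  d7 d7 d7 d7 d7 d7 d7 d┃   [0]       0
 ┃00000030  6a d5 2f db 4d 52 1e 6┃     0       0
 ┃00000040  18 e3 e3 e3 68 a9 0b f┃     0  487.17
 ┃00000050  97 68 53 BE 33 33 33 3┃     0       0
 ┃00000060  eb c9 80 aa 01        ┃     0       0
 ┃                                ┃     0       0
 ┗━━━━━━━━━━━━━━━━━━━━━━━━━━━━━━━━┛━━━━━━━━━━━━━━
                                  ┃              
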